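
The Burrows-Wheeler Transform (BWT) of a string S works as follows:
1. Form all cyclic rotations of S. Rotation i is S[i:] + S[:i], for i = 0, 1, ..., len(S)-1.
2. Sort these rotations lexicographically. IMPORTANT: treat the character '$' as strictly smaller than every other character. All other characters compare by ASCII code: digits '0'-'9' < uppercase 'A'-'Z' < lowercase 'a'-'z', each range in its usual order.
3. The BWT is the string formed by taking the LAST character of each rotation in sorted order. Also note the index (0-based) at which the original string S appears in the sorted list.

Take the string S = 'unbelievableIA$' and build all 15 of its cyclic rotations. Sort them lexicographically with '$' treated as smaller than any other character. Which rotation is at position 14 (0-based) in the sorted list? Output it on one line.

All 15 rotations (rotation i = S[i:]+S[:i]):
  rot[0] = unbelievableIA$
  rot[1] = nbelievableIA$u
  rot[2] = believableIA$un
  rot[3] = elievableIA$unb
  rot[4] = lievableIA$unbe
  rot[5] = ievableIA$unbel
  rot[6] = evableIA$unbeli
  rot[7] = vableIA$unbelie
  rot[8] = ableIA$unbeliev
  rot[9] = bleIA$unbelieva
  rot[10] = leIA$unbelievab
  rot[11] = eIA$unbelievabl
  rot[12] = IA$unbelievable
  rot[13] = A$unbelievableI
  rot[14] = $unbelievableIA
Sorted (with $ < everything):
  sorted[0] = $unbelievableIA
  sorted[1] = A$unbelievableI
  sorted[2] = IA$unbelievable
  sorted[3] = ableIA$unbeliev
  sorted[4] = believableIA$un
  sorted[5] = bleIA$unbelieva
  sorted[6] = eIA$unbelievabl
  sorted[7] = elievableIA$unb
  sorted[8] = evableIA$unbeli
  sorted[9] = ievableIA$unbel
  sorted[10] = leIA$unbelievab
  sorted[11] = lievableIA$unbe
  sorted[12] = nbelievableIA$u
  sorted[13] = unbelievableIA$
  sorted[14] = vableIA$unbelie
sorted[14] = vableIA$unbelie

Answer: vableIA$unbelie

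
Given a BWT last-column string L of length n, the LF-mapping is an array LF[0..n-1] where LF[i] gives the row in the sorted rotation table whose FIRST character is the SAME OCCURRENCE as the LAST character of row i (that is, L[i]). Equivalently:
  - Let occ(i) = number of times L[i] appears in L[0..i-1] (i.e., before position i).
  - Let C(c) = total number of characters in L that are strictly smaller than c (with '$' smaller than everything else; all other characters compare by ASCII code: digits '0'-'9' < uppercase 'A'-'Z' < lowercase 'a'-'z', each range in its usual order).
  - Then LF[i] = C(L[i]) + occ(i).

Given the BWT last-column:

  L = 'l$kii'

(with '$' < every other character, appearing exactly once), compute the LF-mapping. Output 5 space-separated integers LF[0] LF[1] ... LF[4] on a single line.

Answer: 4 0 3 1 2

Derivation:
Char counts: '$':1, 'i':2, 'k':1, 'l':1
C (first-col start): C('$')=0, C('i')=1, C('k')=3, C('l')=4
L[0]='l': occ=0, LF[0]=C('l')+0=4+0=4
L[1]='$': occ=0, LF[1]=C('$')+0=0+0=0
L[2]='k': occ=0, LF[2]=C('k')+0=3+0=3
L[3]='i': occ=0, LF[3]=C('i')+0=1+0=1
L[4]='i': occ=1, LF[4]=C('i')+1=1+1=2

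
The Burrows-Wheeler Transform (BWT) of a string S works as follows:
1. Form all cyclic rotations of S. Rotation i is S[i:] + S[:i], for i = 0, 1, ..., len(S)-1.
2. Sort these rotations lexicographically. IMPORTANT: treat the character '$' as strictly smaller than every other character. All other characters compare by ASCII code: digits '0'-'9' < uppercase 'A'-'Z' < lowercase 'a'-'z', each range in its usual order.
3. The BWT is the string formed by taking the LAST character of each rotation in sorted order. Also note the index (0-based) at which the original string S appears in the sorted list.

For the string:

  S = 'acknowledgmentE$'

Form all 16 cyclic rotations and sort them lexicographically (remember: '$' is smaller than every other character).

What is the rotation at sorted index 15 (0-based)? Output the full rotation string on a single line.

All 16 rotations (rotation i = S[i:]+S[:i]):
  rot[0] = acknowledgmentE$
  rot[1] = cknowledgmentE$a
  rot[2] = knowledgmentE$ac
  rot[3] = nowledgmentE$ack
  rot[4] = owledgmentE$ackn
  rot[5] = wledgmentE$ackno
  rot[6] = ledgmentE$acknow
  rot[7] = edgmentE$acknowl
  rot[8] = dgmentE$acknowle
  rot[9] = gmentE$acknowled
  rot[10] = mentE$acknowledg
  rot[11] = entE$acknowledgm
  rot[12] = ntE$acknowledgme
  rot[13] = tE$acknowledgmen
  rot[14] = E$acknowledgment
  rot[15] = $acknowledgmentE
Sorted (with $ < everything):
  sorted[0] = $acknowledgmentE
  sorted[1] = E$acknowledgment
  sorted[2] = acknowledgmentE$
  sorted[3] = cknowledgmentE$a
  sorted[4] = dgmentE$acknowle
  sorted[5] = edgmentE$acknowl
  sorted[6] = entE$acknowledgm
  sorted[7] = gmentE$acknowled
  sorted[8] = knowledgmentE$ac
  sorted[9] = ledgmentE$acknow
  sorted[10] = mentE$acknowledg
  sorted[11] = nowledgmentE$ack
  sorted[12] = ntE$acknowledgme
  sorted[13] = owledgmentE$ackn
  sorted[14] = tE$acknowledgmen
  sorted[15] = wledgmentE$ackno
sorted[15] = wledgmentE$ackno

Answer: wledgmentE$ackno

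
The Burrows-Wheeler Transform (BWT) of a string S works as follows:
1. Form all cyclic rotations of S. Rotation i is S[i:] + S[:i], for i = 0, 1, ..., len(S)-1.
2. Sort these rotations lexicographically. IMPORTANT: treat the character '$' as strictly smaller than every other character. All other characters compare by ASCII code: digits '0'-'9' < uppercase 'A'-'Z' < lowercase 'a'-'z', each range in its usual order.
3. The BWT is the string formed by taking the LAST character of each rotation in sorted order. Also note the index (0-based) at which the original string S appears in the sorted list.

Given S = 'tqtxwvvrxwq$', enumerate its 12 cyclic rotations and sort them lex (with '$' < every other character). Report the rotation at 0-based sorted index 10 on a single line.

Answer: xwq$tqtxwvvr

Derivation:
All 12 rotations (rotation i = S[i:]+S[:i]):
  rot[0] = tqtxwvvrxwq$
  rot[1] = qtxwvvrxwq$t
  rot[2] = txwvvrxwq$tq
  rot[3] = xwvvrxwq$tqt
  rot[4] = wvvrxwq$tqtx
  rot[5] = vvrxwq$tqtxw
  rot[6] = vrxwq$tqtxwv
  rot[7] = rxwq$tqtxwvv
  rot[8] = xwq$tqtxwvvr
  rot[9] = wq$tqtxwvvrx
  rot[10] = q$tqtxwvvrxw
  rot[11] = $tqtxwvvrxwq
Sorted (with $ < everything):
  sorted[0] = $tqtxwvvrxwq
  sorted[1] = q$tqtxwvvrxw
  sorted[2] = qtxwvvrxwq$t
  sorted[3] = rxwq$tqtxwvv
  sorted[4] = tqtxwvvrxwq$
  sorted[5] = txwvvrxwq$tq
  sorted[6] = vrxwq$tqtxwv
  sorted[7] = vvrxwq$tqtxw
  sorted[8] = wq$tqtxwvvrx
  sorted[9] = wvvrxwq$tqtx
  sorted[10] = xwq$tqtxwvvr
  sorted[11] = xwvvrxwq$tqt
sorted[10] = xwq$tqtxwvvr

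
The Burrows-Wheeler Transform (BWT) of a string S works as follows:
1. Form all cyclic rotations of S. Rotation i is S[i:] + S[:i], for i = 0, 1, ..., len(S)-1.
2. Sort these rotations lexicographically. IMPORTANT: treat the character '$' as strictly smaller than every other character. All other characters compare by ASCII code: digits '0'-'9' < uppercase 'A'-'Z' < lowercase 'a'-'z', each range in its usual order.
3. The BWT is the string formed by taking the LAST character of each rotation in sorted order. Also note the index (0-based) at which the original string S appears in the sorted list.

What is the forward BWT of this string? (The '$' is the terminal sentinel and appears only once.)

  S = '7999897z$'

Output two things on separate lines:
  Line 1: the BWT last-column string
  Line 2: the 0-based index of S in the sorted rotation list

All 9 rotations (rotation i = S[i:]+S[:i]):
  rot[0] = 7999897z$
  rot[1] = 999897z$7
  rot[2] = 99897z$79
  rot[3] = 9897z$799
  rot[4] = 897z$7999
  rot[5] = 97z$79998
  rot[6] = 7z$799989
  rot[7] = z$7999897
  rot[8] = $7999897z
Sorted (with $ < everything):
  sorted[0] = $7999897z  (last char: 'z')
  sorted[1] = 7999897z$  (last char: '$')
  sorted[2] = 7z$799989  (last char: '9')
  sorted[3] = 897z$7999  (last char: '9')
  sorted[4] = 97z$79998  (last char: '8')
  sorted[5] = 9897z$799  (last char: '9')
  sorted[6] = 99897z$79  (last char: '9')
  sorted[7] = 999897z$7  (last char: '7')
  sorted[8] = z$7999897  (last char: '7')
Last column: z$9989977
Original string S is at sorted index 1

Answer: z$9989977
1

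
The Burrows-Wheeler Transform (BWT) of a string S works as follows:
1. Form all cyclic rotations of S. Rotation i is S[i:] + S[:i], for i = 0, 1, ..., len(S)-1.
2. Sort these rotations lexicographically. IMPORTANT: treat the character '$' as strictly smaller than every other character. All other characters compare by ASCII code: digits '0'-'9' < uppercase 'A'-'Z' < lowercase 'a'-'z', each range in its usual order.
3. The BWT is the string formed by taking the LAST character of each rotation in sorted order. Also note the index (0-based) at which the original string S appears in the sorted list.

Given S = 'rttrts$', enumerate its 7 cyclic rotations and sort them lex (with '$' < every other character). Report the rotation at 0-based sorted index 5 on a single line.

All 7 rotations (rotation i = S[i:]+S[:i]):
  rot[0] = rttrts$
  rot[1] = ttrts$r
  rot[2] = trts$rt
  rot[3] = rts$rtt
  rot[4] = ts$rttr
  rot[5] = s$rttrt
  rot[6] = $rttrts
Sorted (with $ < everything):
  sorted[0] = $rttrts
  sorted[1] = rts$rtt
  sorted[2] = rttrts$
  sorted[3] = s$rttrt
  sorted[4] = trts$rt
  sorted[5] = ts$rttr
  sorted[6] = ttrts$r
sorted[5] = ts$rttr

Answer: ts$rttr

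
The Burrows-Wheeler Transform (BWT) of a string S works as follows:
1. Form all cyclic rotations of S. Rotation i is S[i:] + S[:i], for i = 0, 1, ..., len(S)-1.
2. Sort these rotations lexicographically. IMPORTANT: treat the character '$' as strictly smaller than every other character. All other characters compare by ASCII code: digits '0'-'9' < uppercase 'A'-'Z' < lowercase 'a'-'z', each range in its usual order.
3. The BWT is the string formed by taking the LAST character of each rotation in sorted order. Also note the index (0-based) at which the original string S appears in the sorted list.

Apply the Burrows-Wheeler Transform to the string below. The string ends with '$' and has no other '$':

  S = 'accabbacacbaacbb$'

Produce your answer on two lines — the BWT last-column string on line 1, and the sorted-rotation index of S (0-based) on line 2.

All 17 rotations (rotation i = S[i:]+S[:i]):
  rot[0] = accabbacacbaacbb$
  rot[1] = ccabbacacbaacbb$a
  rot[2] = cabbacacbaacbb$ac
  rot[3] = abbacacbaacbb$acc
  rot[4] = bbacacbaacbb$acca
  rot[5] = bacacbaacbb$accab
  rot[6] = acacbaacbb$accabb
  rot[7] = cacbaacbb$accabba
  rot[8] = acbaacbb$accabbac
  rot[9] = cbaacbb$accabbaca
  rot[10] = baacbb$accabbacac
  rot[11] = aacbb$accabbacacb
  rot[12] = acbb$accabbacacba
  rot[13] = cbb$accabbacacbaa
  rot[14] = bb$accabbacacbaac
  rot[15] = b$accabbacacbaacb
  rot[16] = $accabbacacbaacbb
Sorted (with $ < everything):
  sorted[0] = $accabbacacbaacbb  (last char: 'b')
  sorted[1] = aacbb$accabbacacb  (last char: 'b')
  sorted[2] = abbacacbaacbb$acc  (last char: 'c')
  sorted[3] = acacbaacbb$accabb  (last char: 'b')
  sorted[4] = acbaacbb$accabbac  (last char: 'c')
  sorted[5] = acbb$accabbacacba  (last char: 'a')
  sorted[6] = accabbacacbaacbb$  (last char: '$')
  sorted[7] = b$accabbacacbaacb  (last char: 'b')
  sorted[8] = baacbb$accabbacac  (last char: 'c')
  sorted[9] = bacacbaacbb$accab  (last char: 'b')
  sorted[10] = bb$accabbacacbaac  (last char: 'c')
  sorted[11] = bbacacbaacbb$acca  (last char: 'a')
  sorted[12] = cabbacacbaacbb$ac  (last char: 'c')
  sorted[13] = cacbaacbb$accabba  (last char: 'a')
  sorted[14] = cbaacbb$accabbaca  (last char: 'a')
  sorted[15] = cbb$accabbacacbaa  (last char: 'a')
  sorted[16] = ccabbacacbaacbb$a  (last char: 'a')
Last column: bbcbca$bcbcacaaaa
Original string S is at sorted index 6

Answer: bbcbca$bcbcacaaaa
6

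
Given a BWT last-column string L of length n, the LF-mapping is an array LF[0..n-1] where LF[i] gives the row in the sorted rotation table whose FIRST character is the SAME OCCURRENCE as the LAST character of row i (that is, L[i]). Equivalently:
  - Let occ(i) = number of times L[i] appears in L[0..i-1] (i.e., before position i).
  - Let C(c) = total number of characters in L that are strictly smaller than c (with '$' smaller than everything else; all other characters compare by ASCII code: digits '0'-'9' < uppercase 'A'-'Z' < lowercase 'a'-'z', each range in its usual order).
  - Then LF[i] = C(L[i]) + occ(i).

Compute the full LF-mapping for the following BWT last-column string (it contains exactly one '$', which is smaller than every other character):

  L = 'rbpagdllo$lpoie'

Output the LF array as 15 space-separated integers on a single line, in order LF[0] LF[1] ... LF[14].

Char counts: '$':1, 'a':1, 'b':1, 'd':1, 'e':1, 'g':1, 'i':1, 'l':3, 'o':2, 'p':2, 'r':1
C (first-col start): C('$')=0, C('a')=1, C('b')=2, C('d')=3, C('e')=4, C('g')=5, C('i')=6, C('l')=7, C('o')=10, C('p')=12, C('r')=14
L[0]='r': occ=0, LF[0]=C('r')+0=14+0=14
L[1]='b': occ=0, LF[1]=C('b')+0=2+0=2
L[2]='p': occ=0, LF[2]=C('p')+0=12+0=12
L[3]='a': occ=0, LF[3]=C('a')+0=1+0=1
L[4]='g': occ=0, LF[4]=C('g')+0=5+0=5
L[5]='d': occ=0, LF[5]=C('d')+0=3+0=3
L[6]='l': occ=0, LF[6]=C('l')+0=7+0=7
L[7]='l': occ=1, LF[7]=C('l')+1=7+1=8
L[8]='o': occ=0, LF[8]=C('o')+0=10+0=10
L[9]='$': occ=0, LF[9]=C('$')+0=0+0=0
L[10]='l': occ=2, LF[10]=C('l')+2=7+2=9
L[11]='p': occ=1, LF[11]=C('p')+1=12+1=13
L[12]='o': occ=1, LF[12]=C('o')+1=10+1=11
L[13]='i': occ=0, LF[13]=C('i')+0=6+0=6
L[14]='e': occ=0, LF[14]=C('e')+0=4+0=4

Answer: 14 2 12 1 5 3 7 8 10 0 9 13 11 6 4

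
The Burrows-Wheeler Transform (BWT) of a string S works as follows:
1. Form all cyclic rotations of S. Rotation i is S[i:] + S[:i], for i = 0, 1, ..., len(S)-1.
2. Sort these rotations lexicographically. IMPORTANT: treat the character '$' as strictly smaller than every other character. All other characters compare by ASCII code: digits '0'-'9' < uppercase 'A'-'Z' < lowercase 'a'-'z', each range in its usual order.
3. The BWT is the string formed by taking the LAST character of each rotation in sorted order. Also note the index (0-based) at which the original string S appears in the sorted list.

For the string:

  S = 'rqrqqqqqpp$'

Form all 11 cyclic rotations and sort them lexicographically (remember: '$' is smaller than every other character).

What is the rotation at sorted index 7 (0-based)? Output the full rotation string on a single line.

Answer: qqqqqpp$rqr

Derivation:
All 11 rotations (rotation i = S[i:]+S[:i]):
  rot[0] = rqrqqqqqpp$
  rot[1] = qrqqqqqpp$r
  rot[2] = rqqqqqpp$rq
  rot[3] = qqqqqpp$rqr
  rot[4] = qqqqpp$rqrq
  rot[5] = qqqpp$rqrqq
  rot[6] = qqpp$rqrqqq
  rot[7] = qpp$rqrqqqq
  rot[8] = pp$rqrqqqqq
  rot[9] = p$rqrqqqqqp
  rot[10] = $rqrqqqqqpp
Sorted (with $ < everything):
  sorted[0] = $rqrqqqqqpp
  sorted[1] = p$rqrqqqqqp
  sorted[2] = pp$rqrqqqqq
  sorted[3] = qpp$rqrqqqq
  sorted[4] = qqpp$rqrqqq
  sorted[5] = qqqpp$rqrqq
  sorted[6] = qqqqpp$rqrq
  sorted[7] = qqqqqpp$rqr
  sorted[8] = qrqqqqqpp$r
  sorted[9] = rqqqqqpp$rq
  sorted[10] = rqrqqqqqpp$
sorted[7] = qqqqqpp$rqr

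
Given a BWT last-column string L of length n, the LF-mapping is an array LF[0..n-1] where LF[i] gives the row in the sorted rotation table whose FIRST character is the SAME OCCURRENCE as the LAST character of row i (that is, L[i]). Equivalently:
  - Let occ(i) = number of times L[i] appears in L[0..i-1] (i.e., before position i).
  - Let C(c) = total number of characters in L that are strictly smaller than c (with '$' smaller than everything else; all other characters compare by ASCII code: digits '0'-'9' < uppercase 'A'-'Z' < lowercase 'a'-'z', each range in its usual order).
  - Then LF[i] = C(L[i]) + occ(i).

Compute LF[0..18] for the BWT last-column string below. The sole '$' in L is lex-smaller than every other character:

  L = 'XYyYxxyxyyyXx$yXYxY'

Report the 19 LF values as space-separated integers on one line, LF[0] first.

Char counts: '$':1, 'X':3, 'Y':4, 'x':5, 'y':6
C (first-col start): C('$')=0, C('X')=1, C('Y')=4, C('x')=8, C('y')=13
L[0]='X': occ=0, LF[0]=C('X')+0=1+0=1
L[1]='Y': occ=0, LF[1]=C('Y')+0=4+0=4
L[2]='y': occ=0, LF[2]=C('y')+0=13+0=13
L[3]='Y': occ=1, LF[3]=C('Y')+1=4+1=5
L[4]='x': occ=0, LF[4]=C('x')+0=8+0=8
L[5]='x': occ=1, LF[5]=C('x')+1=8+1=9
L[6]='y': occ=1, LF[6]=C('y')+1=13+1=14
L[7]='x': occ=2, LF[7]=C('x')+2=8+2=10
L[8]='y': occ=2, LF[8]=C('y')+2=13+2=15
L[9]='y': occ=3, LF[9]=C('y')+3=13+3=16
L[10]='y': occ=4, LF[10]=C('y')+4=13+4=17
L[11]='X': occ=1, LF[11]=C('X')+1=1+1=2
L[12]='x': occ=3, LF[12]=C('x')+3=8+3=11
L[13]='$': occ=0, LF[13]=C('$')+0=0+0=0
L[14]='y': occ=5, LF[14]=C('y')+5=13+5=18
L[15]='X': occ=2, LF[15]=C('X')+2=1+2=3
L[16]='Y': occ=2, LF[16]=C('Y')+2=4+2=6
L[17]='x': occ=4, LF[17]=C('x')+4=8+4=12
L[18]='Y': occ=3, LF[18]=C('Y')+3=4+3=7

Answer: 1 4 13 5 8 9 14 10 15 16 17 2 11 0 18 3 6 12 7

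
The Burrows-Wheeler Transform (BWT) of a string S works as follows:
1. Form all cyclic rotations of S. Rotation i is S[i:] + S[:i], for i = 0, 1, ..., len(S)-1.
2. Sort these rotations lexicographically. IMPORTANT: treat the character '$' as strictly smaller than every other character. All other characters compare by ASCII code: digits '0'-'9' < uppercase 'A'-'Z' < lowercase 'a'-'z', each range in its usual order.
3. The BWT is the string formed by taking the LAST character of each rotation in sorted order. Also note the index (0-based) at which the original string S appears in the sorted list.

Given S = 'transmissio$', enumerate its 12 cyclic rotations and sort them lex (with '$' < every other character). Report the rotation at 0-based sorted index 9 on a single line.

Answer: smissio$tran

Derivation:
All 12 rotations (rotation i = S[i:]+S[:i]):
  rot[0] = transmissio$
  rot[1] = ransmissio$t
  rot[2] = ansmissio$tr
  rot[3] = nsmissio$tra
  rot[4] = smissio$tran
  rot[5] = missio$trans
  rot[6] = issio$transm
  rot[7] = ssio$transmi
  rot[8] = sio$transmis
  rot[9] = io$transmiss
  rot[10] = o$transmissi
  rot[11] = $transmissio
Sorted (with $ < everything):
  sorted[0] = $transmissio
  sorted[1] = ansmissio$tr
  sorted[2] = io$transmiss
  sorted[3] = issio$transm
  sorted[4] = missio$trans
  sorted[5] = nsmissio$tra
  sorted[6] = o$transmissi
  sorted[7] = ransmissio$t
  sorted[8] = sio$transmis
  sorted[9] = smissio$tran
  sorted[10] = ssio$transmi
  sorted[11] = transmissio$
sorted[9] = smissio$tran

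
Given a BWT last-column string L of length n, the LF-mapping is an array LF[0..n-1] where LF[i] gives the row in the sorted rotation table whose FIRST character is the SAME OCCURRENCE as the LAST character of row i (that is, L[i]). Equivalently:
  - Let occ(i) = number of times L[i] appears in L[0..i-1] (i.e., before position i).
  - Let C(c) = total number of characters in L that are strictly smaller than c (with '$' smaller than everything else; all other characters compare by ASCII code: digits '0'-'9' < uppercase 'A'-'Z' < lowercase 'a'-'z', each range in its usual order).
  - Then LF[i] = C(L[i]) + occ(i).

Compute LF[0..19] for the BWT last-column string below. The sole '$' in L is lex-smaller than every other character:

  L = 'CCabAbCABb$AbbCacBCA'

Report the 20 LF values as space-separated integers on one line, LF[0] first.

Answer: 7 8 12 14 1 15 9 2 5 16 0 3 17 18 10 13 19 6 11 4

Derivation:
Char counts: '$':1, 'A':4, 'B':2, 'C':5, 'a':2, 'b':5, 'c':1
C (first-col start): C('$')=0, C('A')=1, C('B')=5, C('C')=7, C('a')=12, C('b')=14, C('c')=19
L[0]='C': occ=0, LF[0]=C('C')+0=7+0=7
L[1]='C': occ=1, LF[1]=C('C')+1=7+1=8
L[2]='a': occ=0, LF[2]=C('a')+0=12+0=12
L[3]='b': occ=0, LF[3]=C('b')+0=14+0=14
L[4]='A': occ=0, LF[4]=C('A')+0=1+0=1
L[5]='b': occ=1, LF[5]=C('b')+1=14+1=15
L[6]='C': occ=2, LF[6]=C('C')+2=7+2=9
L[7]='A': occ=1, LF[7]=C('A')+1=1+1=2
L[8]='B': occ=0, LF[8]=C('B')+0=5+0=5
L[9]='b': occ=2, LF[9]=C('b')+2=14+2=16
L[10]='$': occ=0, LF[10]=C('$')+0=0+0=0
L[11]='A': occ=2, LF[11]=C('A')+2=1+2=3
L[12]='b': occ=3, LF[12]=C('b')+3=14+3=17
L[13]='b': occ=4, LF[13]=C('b')+4=14+4=18
L[14]='C': occ=3, LF[14]=C('C')+3=7+3=10
L[15]='a': occ=1, LF[15]=C('a')+1=12+1=13
L[16]='c': occ=0, LF[16]=C('c')+0=19+0=19
L[17]='B': occ=1, LF[17]=C('B')+1=5+1=6
L[18]='C': occ=4, LF[18]=C('C')+4=7+4=11
L[19]='A': occ=3, LF[19]=C('A')+3=1+3=4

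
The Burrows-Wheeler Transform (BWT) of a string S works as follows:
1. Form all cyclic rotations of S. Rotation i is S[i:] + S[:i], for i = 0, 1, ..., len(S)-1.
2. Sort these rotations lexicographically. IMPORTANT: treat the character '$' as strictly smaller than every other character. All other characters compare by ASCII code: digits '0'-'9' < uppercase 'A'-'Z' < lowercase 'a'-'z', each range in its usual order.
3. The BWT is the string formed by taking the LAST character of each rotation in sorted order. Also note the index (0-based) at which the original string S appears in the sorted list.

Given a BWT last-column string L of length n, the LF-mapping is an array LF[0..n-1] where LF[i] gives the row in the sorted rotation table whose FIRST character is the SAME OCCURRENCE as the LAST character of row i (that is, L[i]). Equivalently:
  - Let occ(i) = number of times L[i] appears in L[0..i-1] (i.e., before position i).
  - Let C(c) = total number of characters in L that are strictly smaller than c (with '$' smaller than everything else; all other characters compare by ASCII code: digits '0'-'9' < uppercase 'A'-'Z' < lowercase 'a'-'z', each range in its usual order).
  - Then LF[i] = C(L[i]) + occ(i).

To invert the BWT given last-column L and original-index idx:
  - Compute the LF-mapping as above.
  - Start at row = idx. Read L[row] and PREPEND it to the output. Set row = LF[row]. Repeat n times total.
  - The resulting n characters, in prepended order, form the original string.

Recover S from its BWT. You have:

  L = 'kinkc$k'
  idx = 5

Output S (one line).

LF mapping: 3 2 6 4 1 0 5
Walk LF starting at row 5, prepending L[row]:
  step 1: row=5, L[5]='$', prepend. Next row=LF[5]=0
  step 2: row=0, L[0]='k', prepend. Next row=LF[0]=3
  step 3: row=3, L[3]='k', prepend. Next row=LF[3]=4
  step 4: row=4, L[4]='c', prepend. Next row=LF[4]=1
  step 5: row=1, L[1]='i', prepend. Next row=LF[1]=2
  step 6: row=2, L[2]='n', prepend. Next row=LF[2]=6
  step 7: row=6, L[6]='k', prepend. Next row=LF[6]=5
Reversed output: knickk$

Answer: knickk$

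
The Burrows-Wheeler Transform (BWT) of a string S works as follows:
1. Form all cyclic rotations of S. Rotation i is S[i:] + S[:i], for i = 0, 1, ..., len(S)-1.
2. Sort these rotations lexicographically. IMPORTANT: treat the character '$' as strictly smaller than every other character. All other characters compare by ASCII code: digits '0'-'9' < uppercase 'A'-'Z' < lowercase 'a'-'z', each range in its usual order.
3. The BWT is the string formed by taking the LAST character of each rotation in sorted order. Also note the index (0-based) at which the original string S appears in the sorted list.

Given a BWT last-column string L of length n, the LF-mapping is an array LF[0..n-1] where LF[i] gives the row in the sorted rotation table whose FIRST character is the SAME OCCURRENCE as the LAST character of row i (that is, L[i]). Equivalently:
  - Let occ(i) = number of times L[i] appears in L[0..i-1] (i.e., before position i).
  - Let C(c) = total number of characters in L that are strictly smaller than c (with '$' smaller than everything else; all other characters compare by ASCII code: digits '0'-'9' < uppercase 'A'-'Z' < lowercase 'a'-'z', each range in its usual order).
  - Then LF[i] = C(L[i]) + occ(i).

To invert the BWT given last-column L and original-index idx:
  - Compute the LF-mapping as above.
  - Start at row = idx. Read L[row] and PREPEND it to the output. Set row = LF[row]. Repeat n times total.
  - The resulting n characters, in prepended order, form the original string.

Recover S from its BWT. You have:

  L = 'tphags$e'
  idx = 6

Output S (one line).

Answer: spaghet$

Derivation:
LF mapping: 7 5 4 1 3 6 0 2
Walk LF starting at row 6, prepending L[row]:
  step 1: row=6, L[6]='$', prepend. Next row=LF[6]=0
  step 2: row=0, L[0]='t', prepend. Next row=LF[0]=7
  step 3: row=7, L[7]='e', prepend. Next row=LF[7]=2
  step 4: row=2, L[2]='h', prepend. Next row=LF[2]=4
  step 5: row=4, L[4]='g', prepend. Next row=LF[4]=3
  step 6: row=3, L[3]='a', prepend. Next row=LF[3]=1
  step 7: row=1, L[1]='p', prepend. Next row=LF[1]=5
  step 8: row=5, L[5]='s', prepend. Next row=LF[5]=6
Reversed output: spaghet$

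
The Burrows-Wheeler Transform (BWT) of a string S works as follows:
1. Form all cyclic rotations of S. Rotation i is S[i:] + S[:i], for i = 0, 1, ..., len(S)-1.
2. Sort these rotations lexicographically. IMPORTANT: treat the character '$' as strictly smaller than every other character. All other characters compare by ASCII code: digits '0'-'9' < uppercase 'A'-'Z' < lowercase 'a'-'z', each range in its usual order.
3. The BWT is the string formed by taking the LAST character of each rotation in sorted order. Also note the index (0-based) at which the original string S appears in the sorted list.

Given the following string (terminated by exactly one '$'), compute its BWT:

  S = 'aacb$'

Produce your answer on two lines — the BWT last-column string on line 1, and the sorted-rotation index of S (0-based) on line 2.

All 5 rotations (rotation i = S[i:]+S[:i]):
  rot[0] = aacb$
  rot[1] = acb$a
  rot[2] = cb$aa
  rot[3] = b$aac
  rot[4] = $aacb
Sorted (with $ < everything):
  sorted[0] = $aacb  (last char: 'b')
  sorted[1] = aacb$  (last char: '$')
  sorted[2] = acb$a  (last char: 'a')
  sorted[3] = b$aac  (last char: 'c')
  sorted[4] = cb$aa  (last char: 'a')
Last column: b$aca
Original string S is at sorted index 1

Answer: b$aca
1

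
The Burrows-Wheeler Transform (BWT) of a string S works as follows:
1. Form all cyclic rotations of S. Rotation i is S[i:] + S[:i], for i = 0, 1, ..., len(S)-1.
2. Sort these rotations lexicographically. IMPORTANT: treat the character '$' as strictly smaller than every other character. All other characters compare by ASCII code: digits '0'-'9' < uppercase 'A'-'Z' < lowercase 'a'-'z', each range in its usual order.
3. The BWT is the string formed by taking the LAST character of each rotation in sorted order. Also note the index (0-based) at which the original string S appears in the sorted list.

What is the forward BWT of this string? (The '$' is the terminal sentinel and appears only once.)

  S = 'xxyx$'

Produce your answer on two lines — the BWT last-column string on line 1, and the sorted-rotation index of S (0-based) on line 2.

All 5 rotations (rotation i = S[i:]+S[:i]):
  rot[0] = xxyx$
  rot[1] = xyx$x
  rot[2] = yx$xx
  rot[3] = x$xxy
  rot[4] = $xxyx
Sorted (with $ < everything):
  sorted[0] = $xxyx  (last char: 'x')
  sorted[1] = x$xxy  (last char: 'y')
  sorted[2] = xxyx$  (last char: '$')
  sorted[3] = xyx$x  (last char: 'x')
  sorted[4] = yx$xx  (last char: 'x')
Last column: xy$xx
Original string S is at sorted index 2

Answer: xy$xx
2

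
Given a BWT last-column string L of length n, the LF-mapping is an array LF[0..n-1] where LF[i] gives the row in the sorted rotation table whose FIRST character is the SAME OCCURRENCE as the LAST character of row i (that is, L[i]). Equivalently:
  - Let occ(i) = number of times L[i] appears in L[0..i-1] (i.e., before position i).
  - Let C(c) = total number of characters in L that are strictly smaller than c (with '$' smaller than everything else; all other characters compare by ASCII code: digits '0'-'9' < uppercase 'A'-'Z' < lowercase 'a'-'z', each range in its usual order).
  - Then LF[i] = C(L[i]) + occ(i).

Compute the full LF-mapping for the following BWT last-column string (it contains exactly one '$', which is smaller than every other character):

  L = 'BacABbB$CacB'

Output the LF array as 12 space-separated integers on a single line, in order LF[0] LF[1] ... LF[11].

Char counts: '$':1, 'A':1, 'B':4, 'C':1, 'a':2, 'b':1, 'c':2
C (first-col start): C('$')=0, C('A')=1, C('B')=2, C('C')=6, C('a')=7, C('b')=9, C('c')=10
L[0]='B': occ=0, LF[0]=C('B')+0=2+0=2
L[1]='a': occ=0, LF[1]=C('a')+0=7+0=7
L[2]='c': occ=0, LF[2]=C('c')+0=10+0=10
L[3]='A': occ=0, LF[3]=C('A')+0=1+0=1
L[4]='B': occ=1, LF[4]=C('B')+1=2+1=3
L[5]='b': occ=0, LF[5]=C('b')+0=9+0=9
L[6]='B': occ=2, LF[6]=C('B')+2=2+2=4
L[7]='$': occ=0, LF[7]=C('$')+0=0+0=0
L[8]='C': occ=0, LF[8]=C('C')+0=6+0=6
L[9]='a': occ=1, LF[9]=C('a')+1=7+1=8
L[10]='c': occ=1, LF[10]=C('c')+1=10+1=11
L[11]='B': occ=3, LF[11]=C('B')+3=2+3=5

Answer: 2 7 10 1 3 9 4 0 6 8 11 5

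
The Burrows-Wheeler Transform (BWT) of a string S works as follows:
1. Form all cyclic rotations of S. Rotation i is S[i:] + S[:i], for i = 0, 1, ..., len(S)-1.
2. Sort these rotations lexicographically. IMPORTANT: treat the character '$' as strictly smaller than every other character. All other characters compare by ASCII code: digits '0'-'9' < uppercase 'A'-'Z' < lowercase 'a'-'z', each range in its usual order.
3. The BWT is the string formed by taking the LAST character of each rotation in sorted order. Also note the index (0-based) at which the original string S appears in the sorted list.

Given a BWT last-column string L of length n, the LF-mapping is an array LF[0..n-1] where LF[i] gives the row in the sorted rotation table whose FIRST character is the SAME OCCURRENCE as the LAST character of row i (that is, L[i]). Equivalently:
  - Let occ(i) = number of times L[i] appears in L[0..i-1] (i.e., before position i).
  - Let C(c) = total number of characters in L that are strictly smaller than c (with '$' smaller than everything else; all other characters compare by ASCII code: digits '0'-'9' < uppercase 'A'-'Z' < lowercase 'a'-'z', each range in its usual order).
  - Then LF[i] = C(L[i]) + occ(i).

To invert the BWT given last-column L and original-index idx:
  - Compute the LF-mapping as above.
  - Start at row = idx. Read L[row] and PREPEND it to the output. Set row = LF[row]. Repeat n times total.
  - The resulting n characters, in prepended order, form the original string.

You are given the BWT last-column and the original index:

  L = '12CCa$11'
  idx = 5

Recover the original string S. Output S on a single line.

LF mapping: 1 4 5 6 7 0 2 3
Walk LF starting at row 5, prepending L[row]:
  step 1: row=5, L[5]='$', prepend. Next row=LF[5]=0
  step 2: row=0, L[0]='1', prepend. Next row=LF[0]=1
  step 3: row=1, L[1]='2', prepend. Next row=LF[1]=4
  step 4: row=4, L[4]='a', prepend. Next row=LF[4]=7
  step 5: row=7, L[7]='1', prepend. Next row=LF[7]=3
  step 6: row=3, L[3]='C', prepend. Next row=LF[3]=6
  step 7: row=6, L[6]='1', prepend. Next row=LF[6]=2
  step 8: row=2, L[2]='C', prepend. Next row=LF[2]=5
Reversed output: C1C1a21$

Answer: C1C1a21$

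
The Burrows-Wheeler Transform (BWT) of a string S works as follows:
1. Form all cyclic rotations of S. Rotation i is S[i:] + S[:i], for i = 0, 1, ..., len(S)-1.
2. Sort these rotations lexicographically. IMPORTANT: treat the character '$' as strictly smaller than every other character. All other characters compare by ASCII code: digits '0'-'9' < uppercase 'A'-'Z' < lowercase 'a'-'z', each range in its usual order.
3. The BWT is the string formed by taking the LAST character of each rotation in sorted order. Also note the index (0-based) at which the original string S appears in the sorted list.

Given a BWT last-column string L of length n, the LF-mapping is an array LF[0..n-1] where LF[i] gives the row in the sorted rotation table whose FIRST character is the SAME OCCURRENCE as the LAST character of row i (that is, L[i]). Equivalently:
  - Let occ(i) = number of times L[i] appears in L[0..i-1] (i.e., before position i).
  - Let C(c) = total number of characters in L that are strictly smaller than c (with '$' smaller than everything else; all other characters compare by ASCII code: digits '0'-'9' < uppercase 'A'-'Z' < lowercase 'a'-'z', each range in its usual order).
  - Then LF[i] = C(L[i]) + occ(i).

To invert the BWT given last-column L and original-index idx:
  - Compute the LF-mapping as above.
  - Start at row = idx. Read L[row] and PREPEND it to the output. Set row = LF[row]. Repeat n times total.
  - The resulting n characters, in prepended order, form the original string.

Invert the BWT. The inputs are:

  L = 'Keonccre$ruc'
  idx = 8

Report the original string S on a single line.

Answer: occurrenceK$

Derivation:
LF mapping: 1 5 8 7 2 3 9 6 0 10 11 4
Walk LF starting at row 8, prepending L[row]:
  step 1: row=8, L[8]='$', prepend. Next row=LF[8]=0
  step 2: row=0, L[0]='K', prepend. Next row=LF[0]=1
  step 3: row=1, L[1]='e', prepend. Next row=LF[1]=5
  step 4: row=5, L[5]='c', prepend. Next row=LF[5]=3
  step 5: row=3, L[3]='n', prepend. Next row=LF[3]=7
  step 6: row=7, L[7]='e', prepend. Next row=LF[7]=6
  step 7: row=6, L[6]='r', prepend. Next row=LF[6]=9
  step 8: row=9, L[9]='r', prepend. Next row=LF[9]=10
  step 9: row=10, L[10]='u', prepend. Next row=LF[10]=11
  step 10: row=11, L[11]='c', prepend. Next row=LF[11]=4
  step 11: row=4, L[4]='c', prepend. Next row=LF[4]=2
  step 12: row=2, L[2]='o', prepend. Next row=LF[2]=8
Reversed output: occurrenceK$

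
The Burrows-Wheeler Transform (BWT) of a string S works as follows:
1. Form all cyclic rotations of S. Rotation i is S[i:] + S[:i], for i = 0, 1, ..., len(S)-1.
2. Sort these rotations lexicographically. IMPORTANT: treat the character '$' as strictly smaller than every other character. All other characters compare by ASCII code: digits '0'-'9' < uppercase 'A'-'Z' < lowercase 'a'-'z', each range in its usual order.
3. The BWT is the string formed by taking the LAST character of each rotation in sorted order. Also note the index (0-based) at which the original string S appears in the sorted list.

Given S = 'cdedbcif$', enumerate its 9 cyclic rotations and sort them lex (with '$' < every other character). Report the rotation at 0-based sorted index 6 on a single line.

Answer: edbcif$cd

Derivation:
All 9 rotations (rotation i = S[i:]+S[:i]):
  rot[0] = cdedbcif$
  rot[1] = dedbcif$c
  rot[2] = edbcif$cd
  rot[3] = dbcif$cde
  rot[4] = bcif$cded
  rot[5] = cif$cdedb
  rot[6] = if$cdedbc
  rot[7] = f$cdedbci
  rot[8] = $cdedbcif
Sorted (with $ < everything):
  sorted[0] = $cdedbcif
  sorted[1] = bcif$cded
  sorted[2] = cdedbcif$
  sorted[3] = cif$cdedb
  sorted[4] = dbcif$cde
  sorted[5] = dedbcif$c
  sorted[6] = edbcif$cd
  sorted[7] = f$cdedbci
  sorted[8] = if$cdedbc
sorted[6] = edbcif$cd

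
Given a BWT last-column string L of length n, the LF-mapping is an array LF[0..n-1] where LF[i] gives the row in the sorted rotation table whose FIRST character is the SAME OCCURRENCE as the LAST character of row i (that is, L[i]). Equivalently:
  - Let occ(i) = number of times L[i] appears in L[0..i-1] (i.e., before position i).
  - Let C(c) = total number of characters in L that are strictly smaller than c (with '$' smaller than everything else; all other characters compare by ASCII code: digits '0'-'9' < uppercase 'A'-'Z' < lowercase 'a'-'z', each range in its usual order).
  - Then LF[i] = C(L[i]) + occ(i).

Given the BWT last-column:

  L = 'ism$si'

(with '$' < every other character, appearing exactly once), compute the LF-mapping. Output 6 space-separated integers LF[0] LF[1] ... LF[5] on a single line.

Answer: 1 4 3 0 5 2

Derivation:
Char counts: '$':1, 'i':2, 'm':1, 's':2
C (first-col start): C('$')=0, C('i')=1, C('m')=3, C('s')=4
L[0]='i': occ=0, LF[0]=C('i')+0=1+0=1
L[1]='s': occ=0, LF[1]=C('s')+0=4+0=4
L[2]='m': occ=0, LF[2]=C('m')+0=3+0=3
L[3]='$': occ=0, LF[3]=C('$')+0=0+0=0
L[4]='s': occ=1, LF[4]=C('s')+1=4+1=5
L[5]='i': occ=1, LF[5]=C('i')+1=1+1=2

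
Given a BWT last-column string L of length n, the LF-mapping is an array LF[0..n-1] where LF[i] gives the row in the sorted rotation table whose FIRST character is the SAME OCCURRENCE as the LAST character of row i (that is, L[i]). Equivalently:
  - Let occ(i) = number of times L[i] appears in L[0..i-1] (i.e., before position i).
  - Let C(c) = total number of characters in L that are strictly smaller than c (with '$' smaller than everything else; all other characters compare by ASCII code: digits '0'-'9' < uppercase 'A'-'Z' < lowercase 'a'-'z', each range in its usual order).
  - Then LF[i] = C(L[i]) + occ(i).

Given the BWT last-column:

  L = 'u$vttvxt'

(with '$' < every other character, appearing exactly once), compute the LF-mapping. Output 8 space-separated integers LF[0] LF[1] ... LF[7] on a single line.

Answer: 4 0 5 1 2 6 7 3

Derivation:
Char counts: '$':1, 't':3, 'u':1, 'v':2, 'x':1
C (first-col start): C('$')=0, C('t')=1, C('u')=4, C('v')=5, C('x')=7
L[0]='u': occ=0, LF[0]=C('u')+0=4+0=4
L[1]='$': occ=0, LF[1]=C('$')+0=0+0=0
L[2]='v': occ=0, LF[2]=C('v')+0=5+0=5
L[3]='t': occ=0, LF[3]=C('t')+0=1+0=1
L[4]='t': occ=1, LF[4]=C('t')+1=1+1=2
L[5]='v': occ=1, LF[5]=C('v')+1=5+1=6
L[6]='x': occ=0, LF[6]=C('x')+0=7+0=7
L[7]='t': occ=2, LF[7]=C('t')+2=1+2=3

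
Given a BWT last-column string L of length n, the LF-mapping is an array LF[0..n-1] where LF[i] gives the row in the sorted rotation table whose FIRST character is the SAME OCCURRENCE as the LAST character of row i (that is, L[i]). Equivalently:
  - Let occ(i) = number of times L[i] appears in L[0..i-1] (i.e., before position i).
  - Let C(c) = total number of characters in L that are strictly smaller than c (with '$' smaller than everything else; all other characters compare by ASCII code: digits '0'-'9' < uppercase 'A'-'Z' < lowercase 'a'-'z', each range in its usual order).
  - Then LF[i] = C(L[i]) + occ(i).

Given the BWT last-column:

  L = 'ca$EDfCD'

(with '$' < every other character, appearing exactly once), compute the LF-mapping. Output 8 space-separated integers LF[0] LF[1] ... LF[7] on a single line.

Answer: 6 5 0 4 2 7 1 3

Derivation:
Char counts: '$':1, 'C':1, 'D':2, 'E':1, 'a':1, 'c':1, 'f':1
C (first-col start): C('$')=0, C('C')=1, C('D')=2, C('E')=4, C('a')=5, C('c')=6, C('f')=7
L[0]='c': occ=0, LF[0]=C('c')+0=6+0=6
L[1]='a': occ=0, LF[1]=C('a')+0=5+0=5
L[2]='$': occ=0, LF[2]=C('$')+0=0+0=0
L[3]='E': occ=0, LF[3]=C('E')+0=4+0=4
L[4]='D': occ=0, LF[4]=C('D')+0=2+0=2
L[5]='f': occ=0, LF[5]=C('f')+0=7+0=7
L[6]='C': occ=0, LF[6]=C('C')+0=1+0=1
L[7]='D': occ=1, LF[7]=C('D')+1=2+1=3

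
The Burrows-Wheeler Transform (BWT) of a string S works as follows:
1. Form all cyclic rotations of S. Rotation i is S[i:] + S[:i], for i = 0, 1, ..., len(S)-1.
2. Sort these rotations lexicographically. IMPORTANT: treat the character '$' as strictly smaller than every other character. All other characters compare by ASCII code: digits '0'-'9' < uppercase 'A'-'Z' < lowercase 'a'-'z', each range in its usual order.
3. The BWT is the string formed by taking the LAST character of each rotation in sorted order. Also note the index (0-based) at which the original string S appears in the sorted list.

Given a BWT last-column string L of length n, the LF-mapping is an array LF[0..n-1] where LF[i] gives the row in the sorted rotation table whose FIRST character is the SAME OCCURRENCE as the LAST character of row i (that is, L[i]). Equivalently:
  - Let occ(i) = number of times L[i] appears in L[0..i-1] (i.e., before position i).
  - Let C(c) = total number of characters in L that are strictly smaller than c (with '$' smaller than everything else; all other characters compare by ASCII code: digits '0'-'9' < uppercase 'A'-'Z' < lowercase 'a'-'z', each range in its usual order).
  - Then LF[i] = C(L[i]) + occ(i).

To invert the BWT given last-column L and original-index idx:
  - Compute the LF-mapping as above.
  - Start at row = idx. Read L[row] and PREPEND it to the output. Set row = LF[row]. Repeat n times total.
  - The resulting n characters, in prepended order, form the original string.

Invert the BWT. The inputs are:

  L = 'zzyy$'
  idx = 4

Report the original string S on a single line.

Answer: zyyz$

Derivation:
LF mapping: 3 4 1 2 0
Walk LF starting at row 4, prepending L[row]:
  step 1: row=4, L[4]='$', prepend. Next row=LF[4]=0
  step 2: row=0, L[0]='z', prepend. Next row=LF[0]=3
  step 3: row=3, L[3]='y', prepend. Next row=LF[3]=2
  step 4: row=2, L[2]='y', prepend. Next row=LF[2]=1
  step 5: row=1, L[1]='z', prepend. Next row=LF[1]=4
Reversed output: zyyz$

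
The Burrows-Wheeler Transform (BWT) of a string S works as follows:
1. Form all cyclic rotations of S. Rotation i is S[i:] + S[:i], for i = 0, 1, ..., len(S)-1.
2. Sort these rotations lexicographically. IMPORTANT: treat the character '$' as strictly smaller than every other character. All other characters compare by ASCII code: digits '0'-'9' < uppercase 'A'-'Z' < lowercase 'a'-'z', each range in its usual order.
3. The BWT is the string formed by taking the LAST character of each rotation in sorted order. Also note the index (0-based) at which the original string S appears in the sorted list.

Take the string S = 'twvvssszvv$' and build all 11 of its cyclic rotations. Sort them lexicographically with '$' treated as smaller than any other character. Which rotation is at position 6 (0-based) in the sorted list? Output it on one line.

Answer: vssszvv$twv

Derivation:
All 11 rotations (rotation i = S[i:]+S[:i]):
  rot[0] = twvvssszvv$
  rot[1] = wvvssszvv$t
  rot[2] = vvssszvv$tw
  rot[3] = vssszvv$twv
  rot[4] = ssszvv$twvv
  rot[5] = sszvv$twvvs
  rot[6] = szvv$twvvss
  rot[7] = zvv$twvvsss
  rot[8] = vv$twvvsssz
  rot[9] = v$twvvssszv
  rot[10] = $twvvssszvv
Sorted (with $ < everything):
  sorted[0] = $twvvssszvv
  sorted[1] = ssszvv$twvv
  sorted[2] = sszvv$twvvs
  sorted[3] = szvv$twvvss
  sorted[4] = twvvssszvv$
  sorted[5] = v$twvvssszv
  sorted[6] = vssszvv$twv
  sorted[7] = vv$twvvsssz
  sorted[8] = vvssszvv$tw
  sorted[9] = wvvssszvv$t
  sorted[10] = zvv$twvvsss
sorted[6] = vssszvv$twv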